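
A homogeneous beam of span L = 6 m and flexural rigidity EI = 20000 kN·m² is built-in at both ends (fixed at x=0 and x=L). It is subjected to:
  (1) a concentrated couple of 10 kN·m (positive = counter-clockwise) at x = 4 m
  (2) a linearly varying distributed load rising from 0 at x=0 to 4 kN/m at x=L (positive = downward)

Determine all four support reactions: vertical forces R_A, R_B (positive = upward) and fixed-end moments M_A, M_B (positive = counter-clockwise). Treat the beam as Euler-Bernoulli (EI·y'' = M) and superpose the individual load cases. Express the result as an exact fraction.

Load 1 — applied couple M₀=10 kN·m at a=4 m (b=L-a=2):
  R_A = 6M₀ab/L³ = 6·10·4·2/6³ = 20/9 kN
  M_A = M₀b(2a-b)/L² = 10·2·(2·4-2)/6² = 10/3 kN·m
  R_B = -6M₀ab/L³ = -6·10·4·2/6³ = -20/9 kN
  M_B = M₀a(2b-a)/L² = 10·4·(2·2-4)/6² = 0 kN·m
Load 2 — triangular load w₀=4 kN/m (0→w₀ over full span):
  R_A = 3w₀L/20 = 3·4·6/20 = 18/5 kN
  M_A = w₀L²/30 = 4·6²/30 = 24/5 kN·m
  R_B = 7w₀L/20 = 7·4·6/20 = 42/5 kN
  M_B = -w₀L²/20 = -4·6²/20 = -36/5 kN·m
Superposition: R_A = 262/45 kN, M_A = 122/15 kN·m, R_B = 278/45 kN, M_B = -36/5 kN·m

R_A = 262/45 kN, M_A = 122/15 kN·m, R_B = 278/45 kN, M_B = -36/5 kN·m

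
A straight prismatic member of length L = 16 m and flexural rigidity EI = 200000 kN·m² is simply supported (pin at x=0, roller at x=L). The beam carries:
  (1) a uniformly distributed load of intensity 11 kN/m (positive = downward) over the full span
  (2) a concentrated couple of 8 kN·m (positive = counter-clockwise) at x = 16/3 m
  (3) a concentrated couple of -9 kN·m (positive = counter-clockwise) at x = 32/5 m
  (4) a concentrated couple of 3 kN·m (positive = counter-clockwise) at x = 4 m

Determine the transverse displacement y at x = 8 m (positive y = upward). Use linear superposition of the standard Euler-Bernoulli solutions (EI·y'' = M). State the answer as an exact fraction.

y(8) = -524891/11250000 m

Load 1 — uniform load w=11 kN/m over full span:
  y_1 = -wx(L³-2Lx²+x³)/(24EI) = -11·8·(16³-2·16·8²+8³)/(24·200000) = -88/1875 m
Load 2 — applied couple M₀=8 kN·m at a=16/3 m (b=L-a=32/3):
  y_2 = (M₀x³/(6L)-M₀(x-a)²/2+C₁x)/EI  [x>a] with C₁=M₀(3b²-L²)/(6L)=64/9 = (8·8³/(6·16)-8·(8-(16/3))²/2+(64/9)·8)/200000 = 2/5625 m
Load 3 — applied couple M₀=-9 kN·m at a=32/5 m (b=L-a=48/5):
  y_3 = (M₀x³/(6L)-M₀(x-a)²/2+C₁x)/EI  [x>a] with C₁=M₀(3b²-L²)/(6L)=-48/25 = ((-9)·8³/(6·16)-(-9)·(8-(32/5))²/2+(-48/25)·8)/200000 = -81/312500 m
Load 4 — applied couple M₀=3 kN·m at a=4 m (b=L-a=12):
  y_4 = (M₀x³/(6L)-M₀(x-a)²/2+C₁x)/EI  [x>a] with C₁=M₀(3b²-L²)/(6L)=11/2 = (3·8³/(6·16)-3·(8-4)²/2+(11/2)·8)/200000 = 9/50000 m
Superposition: y = Σ y_i = -524891/11250000 m ≈ -0.046657 m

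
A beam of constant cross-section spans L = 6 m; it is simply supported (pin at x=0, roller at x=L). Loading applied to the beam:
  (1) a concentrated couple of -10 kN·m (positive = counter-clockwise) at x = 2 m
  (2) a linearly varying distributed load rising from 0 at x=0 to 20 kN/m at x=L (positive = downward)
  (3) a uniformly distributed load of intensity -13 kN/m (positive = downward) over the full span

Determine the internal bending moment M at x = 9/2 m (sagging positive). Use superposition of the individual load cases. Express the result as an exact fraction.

M(9/2) = -2 kN·m

Load 1 — applied couple M₀=-10 kN·m at a=2 m (b=L-a=4):
  M_1 = M₀x/L - M₀  [x>a] = (-10)·(9/2)/6 - (-10) = 5/2 kN·m
Load 2 — triangular load w₀=20 kN/m (0→w₀ over full span):
  M_2 = w₀Lx/6 - w₀x³/(6L) = 20·6·(9/2)/6 - 20·(9/2)³/(6·6) = 315/8 kN·m
Load 3 — uniform load w=-13 kN/m over full span:
  M_3 = wx(L-x)/2 = (-13)·(9/2)·(6-(9/2))/2 = -351/8 kN·m
Superposition: M = Σ M_i = -2 kN·m ≈ -2.000000 kN·m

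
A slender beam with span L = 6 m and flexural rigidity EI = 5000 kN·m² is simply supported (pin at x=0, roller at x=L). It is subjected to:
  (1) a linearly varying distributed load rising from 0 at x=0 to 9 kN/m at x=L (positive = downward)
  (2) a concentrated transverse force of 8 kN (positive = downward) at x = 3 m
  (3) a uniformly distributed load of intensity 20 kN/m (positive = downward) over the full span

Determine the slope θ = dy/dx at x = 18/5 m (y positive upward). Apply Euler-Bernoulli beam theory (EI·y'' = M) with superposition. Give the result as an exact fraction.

θ(18/5) = 21807/1562500 rad

Load 1 — triangular load w₀=9 kN/m (0→w₀ over full span):
  θ_1 = -w₀(7L⁴-30L²x²+15x⁴)/(360LEI) = -9·(7·6⁴-30·6²·(18/5)²+15·(18/5)⁴)/(360·6·5000) = 783/390625 rad
Load 2 — point force P=8 kN at a=3 m (b=L-a=3):
  θ_2 = -Pa(2L²-6Lx+3x²+a²)/(6LEI)  [x>a] = -8·3·(2·6²-6·6·(18/5)+3·(18/5)²+3²)/(6·6·5000) = 81/62500 rad
Load 3 — uniform load w=20 kN/m over full span:
  θ_3 = -w(L³-6Lx²+4x³)/(24EI) = -20·(6³-6·6·(18/5)²+4·(18/5)³)/(24·5000) = 333/31250 rad
Superposition: θ = Σ θ_i = 21807/1562500 rad ≈ 0.013956 rad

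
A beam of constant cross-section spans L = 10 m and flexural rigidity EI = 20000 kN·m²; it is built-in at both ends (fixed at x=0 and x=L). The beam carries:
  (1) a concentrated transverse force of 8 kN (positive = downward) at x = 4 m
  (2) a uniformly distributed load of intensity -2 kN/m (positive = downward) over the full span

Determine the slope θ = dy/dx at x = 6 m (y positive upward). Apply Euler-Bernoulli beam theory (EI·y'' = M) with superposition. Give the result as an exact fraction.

Load 1 — point force P=8 kN at a=4 m (b=L-a=6):
  θ_1 = Pa²(L-x)(2bL-(3b+a)(L-x))/(2L³EI)  [x>a] = 8·4²·(10-6)·(2·6·10-(3·6+4)·(10-6))/(2·10³·20000) = 32/78125 rad
Load 2 — uniform load w=-2 kN/m over full span:
  θ_2 = -wx(L-x)(L-2x)/(12EI) = -(-2)·6·(10-6)·(10-2·6)/(12·20000) = -1/2500 rad
Superposition: θ = Σ θ_i = 3/312500 rad ≈ 0.000010 rad

θ(6) = 3/312500 rad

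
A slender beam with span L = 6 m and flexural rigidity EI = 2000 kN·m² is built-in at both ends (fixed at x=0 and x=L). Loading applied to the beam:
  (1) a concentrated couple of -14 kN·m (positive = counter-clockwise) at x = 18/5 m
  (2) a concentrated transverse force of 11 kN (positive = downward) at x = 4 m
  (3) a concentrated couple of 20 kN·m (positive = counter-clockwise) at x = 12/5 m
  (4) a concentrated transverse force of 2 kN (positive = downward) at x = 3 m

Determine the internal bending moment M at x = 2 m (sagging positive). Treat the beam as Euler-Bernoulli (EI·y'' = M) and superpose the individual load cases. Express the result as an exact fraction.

M(2) = 8471/1350 kN·m

Load 1 — applied couple M₀=-14 kN·m at a=18/5 m (b=L-a=12/5):
  M_1 = R_Ax - M_A  [x≤a] with R_A=-84/25, M_A=-112/25 = (-84/25)·2 - (-112/25) = -56/25 kN·m
Load 2 — point force P=11 kN at a=4 m (b=L-a=2):
  M_2 = Pb²(3a+b)x/L³ - Pab²/L²  [x≤a] = 11·2²·(3·4+2)·2/6³ - 11·4·2²/6² = 22/27 kN·m
Load 3 — applied couple M₀=20 kN·m at a=12/5 m (b=L-a=18/5):
  M_3 = R_Ax - M_A  [x≤a] with R_A=24/5, M_A=12/5 = (24/5)·2 - (12/5) = 36/5 kN·m
Load 4 — point force P=2 kN at a=3 m (b=L-a=3):
  M_4 = Pb²(3a+b)x/L³ - Pab²/L²  [x≤a] = 2·3²·(3·3+3)·2/6³ - 2·3·3²/6² = 1/2 kN·m
Superposition: M = Σ M_i = 8471/1350 kN·m ≈ 6.274815 kN·m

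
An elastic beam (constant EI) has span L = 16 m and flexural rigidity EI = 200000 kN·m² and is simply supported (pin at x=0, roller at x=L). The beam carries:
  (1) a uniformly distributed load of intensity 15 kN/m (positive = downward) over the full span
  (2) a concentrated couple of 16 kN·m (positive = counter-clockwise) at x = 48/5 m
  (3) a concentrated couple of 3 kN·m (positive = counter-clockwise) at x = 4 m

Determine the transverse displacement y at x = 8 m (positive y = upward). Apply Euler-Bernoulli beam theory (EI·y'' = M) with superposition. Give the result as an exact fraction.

Load 1 — uniform load w=15 kN/m over full span:
  y_1 = -wx(L³-2Lx²+x³)/(24EI) = -15·8·(16³-2·16·8²+8³)/(24·200000) = -8/125 m
Load 2 — applied couple M₀=16 kN·m at a=48/5 m (b=L-a=32/5):
  y_2 = (M₀x³/(6L)+C₁x)/EI  [x≤a] with C₁=M₀(3b²-L²)/(6L)=-1664/75 = (16·8³/(6·16)+(-1664/75)·8)/200000 = -36/78125 m
Load 3 — applied couple M₀=3 kN·m at a=4 m (b=L-a=12):
  y_3 = (M₀x³/(6L)-M₀(x-a)²/2+C₁x)/EI  [x>a] with C₁=M₀(3b²-L²)/(6L)=11/2 = (3·8³/(6·16)-3·(8-4)²/2+(11/2)·8)/200000 = 9/50000 m
Superposition: y = Σ y_i = -80351/1250000 m ≈ -0.064281 m

y(8) = -80351/1250000 m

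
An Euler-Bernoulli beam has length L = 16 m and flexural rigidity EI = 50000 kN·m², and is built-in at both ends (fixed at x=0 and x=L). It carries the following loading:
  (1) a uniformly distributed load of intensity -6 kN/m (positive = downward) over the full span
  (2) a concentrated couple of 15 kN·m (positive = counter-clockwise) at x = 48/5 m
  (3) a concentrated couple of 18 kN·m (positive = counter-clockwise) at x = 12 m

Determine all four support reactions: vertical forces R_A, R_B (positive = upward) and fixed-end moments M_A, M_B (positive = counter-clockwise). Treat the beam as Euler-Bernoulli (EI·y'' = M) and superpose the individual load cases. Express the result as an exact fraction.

R_A = -14523/320 kN, M_A = -4703/40 kN·m, R_B = -16197/320 kN, M_B = 5057/40 kN·m

Load 1 — uniform load w=-6 kN/m over full span:
  R_A = wL/2 = (-6)·16/2 = -48 kN
  M_A = wL²/12 = (-6)·16²/12 = -128 kN·m
  R_B = wL/2 = (-6)·16/2 = -48 kN
  M_B = -wL²/12 = -(-6)·16²/12 = 128 kN·m
Load 2 — applied couple M₀=15 kN·m at a=48/5 m (b=L-a=32/5):
  R_A = 6M₀ab/L³ = 6·15·(48/5)·(32/5)/16³ = 27/20 kN
  M_A = M₀b(2a-b)/L² = 15·(32/5)·(2·(48/5)-(32/5))/16² = 24/5 kN·m
  R_B = -6M₀ab/L³ = -6·15·(48/5)·(32/5)/16³ = -27/20 kN
  M_B = M₀a(2b-a)/L² = 15·(48/5)·(2·(32/5)-(48/5))/16² = 9/5 kN·m
Load 3 — applied couple M₀=18 kN·m at a=12 m (b=L-a=4):
  R_A = 6M₀ab/L³ = 6·18·12·4/16³ = 81/64 kN
  M_A = M₀b(2a-b)/L² = 18·4·(2·12-4)/16² = 45/8 kN·m
  R_B = -6M₀ab/L³ = -6·18·12·4/16³ = -81/64 kN
  M_B = M₀a(2b-a)/L² = 18·12·(2·4-12)/16² = -27/8 kN·m
Superposition: R_A = -14523/320 kN, M_A = -4703/40 kN·m, R_B = -16197/320 kN, M_B = 5057/40 kN·m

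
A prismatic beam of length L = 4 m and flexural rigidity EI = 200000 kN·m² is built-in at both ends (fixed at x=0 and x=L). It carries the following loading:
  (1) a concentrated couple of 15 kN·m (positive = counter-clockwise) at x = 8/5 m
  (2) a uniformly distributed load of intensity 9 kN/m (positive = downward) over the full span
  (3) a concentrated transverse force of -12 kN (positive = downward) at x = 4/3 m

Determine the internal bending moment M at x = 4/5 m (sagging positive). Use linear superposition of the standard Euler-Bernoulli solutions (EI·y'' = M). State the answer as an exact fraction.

M(4/5) = 51/25 kN·m

Load 1 — applied couple M₀=15 kN·m at a=8/5 m (b=L-a=12/5):
  M_1 = R_Ax - M_A  [x≤a] with R_A=27/5, M_A=9/5 = (27/5)·(4/5) - (9/5) = 63/25 kN·m
Load 2 — uniform load w=9 kN/m over full span:
  M_2 = wLx/2 - wL²/12 - wx²/2 = 9·4·(4/5)/2 - 9·4²/12 - 9·(4/5)²/2 = -12/25 kN·m
Load 3 — point force P=-12 kN at a=4/3 m (b=L-a=8/3):
  M_3 = Pb²(3a+b)x/L³ - Pab²/L²  [x≤a] = (-12)·(8/3)²·(3·(4/3)+(8/3))·(4/5)/4³ - (-12)·(4/3)·(8/3)²/4² = 0 kN·m
Superposition: M = Σ M_i = 51/25 kN·m ≈ 2.040000 kN·m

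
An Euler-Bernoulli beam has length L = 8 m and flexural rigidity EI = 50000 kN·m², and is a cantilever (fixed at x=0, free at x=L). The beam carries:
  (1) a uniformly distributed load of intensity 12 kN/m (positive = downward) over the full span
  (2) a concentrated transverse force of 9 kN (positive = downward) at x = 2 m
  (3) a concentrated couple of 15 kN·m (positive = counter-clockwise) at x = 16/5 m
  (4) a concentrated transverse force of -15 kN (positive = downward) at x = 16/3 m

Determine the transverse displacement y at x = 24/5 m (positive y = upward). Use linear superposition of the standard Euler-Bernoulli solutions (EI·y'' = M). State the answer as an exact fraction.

Load 1 — uniform load w=12 kN/m over full span:
  y_1 = -wx²(x²-4Lx+6L²)/(24EI) = -12·(24/5)²·((24/5)²-4·8·(24/5)+6·8²)/(24·50000) = -114048/1953125 m
Load 2 — point force P=9 kN at a=2 m (b=L-a=6):
  y_2 = -Pa²(3x-a)/(6EI)  [x>a] = -9·2²·(3·(24/5)-2)/(6·50000) = -93/62500 m
Load 3 — applied couple M₀=15 kN·m at a=16/5 m (b=L-a=24/5):
  y_3 = M₀a(2x-a)/(2EI)  [x>a] = 15·(16/5)·(2·(24/5)-(16/5))/(2·50000) = 48/15625 m
Load 4 — point force P=-15 kN at a=16/3 m (b=L-a=8/3):
  y_4 = -Px²(3a-x)/(6EI)  [x≤a] = -(-15)·(24/5)²·(3·(16/3)-(24/5))/(6·50000) = 1008/78125 m
Superposition: y = Σ y_i = -343017/7812500 m ≈ -0.043906 m

y(24/5) = -343017/7812500 m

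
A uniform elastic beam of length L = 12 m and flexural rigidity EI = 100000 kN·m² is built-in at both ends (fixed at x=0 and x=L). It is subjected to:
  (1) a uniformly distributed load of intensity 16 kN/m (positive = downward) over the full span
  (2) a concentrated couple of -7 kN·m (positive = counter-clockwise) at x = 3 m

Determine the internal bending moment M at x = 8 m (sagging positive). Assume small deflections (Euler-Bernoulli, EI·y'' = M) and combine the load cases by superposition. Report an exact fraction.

M(8) = 1031/16 kN·m

Load 1 — uniform load w=16 kN/m over full span:
  M_1 = wLx/2 - wL²/12 - wx²/2 = 16·12·8/2 - 16·12²/12 - 16·8²/2 = 64 kN·m
Load 2 — applied couple M₀=-7 kN·m at a=3 m (b=L-a=9):
  M_2 = R_Ax - M_A - M₀  [x>a] with R_A=-21/32, M_A=21/16 = (-21/32)·8 - (21/16) - (-7) = 7/16 kN·m
Superposition: M = Σ M_i = 1031/16 kN·m ≈ 64.437500 kN·m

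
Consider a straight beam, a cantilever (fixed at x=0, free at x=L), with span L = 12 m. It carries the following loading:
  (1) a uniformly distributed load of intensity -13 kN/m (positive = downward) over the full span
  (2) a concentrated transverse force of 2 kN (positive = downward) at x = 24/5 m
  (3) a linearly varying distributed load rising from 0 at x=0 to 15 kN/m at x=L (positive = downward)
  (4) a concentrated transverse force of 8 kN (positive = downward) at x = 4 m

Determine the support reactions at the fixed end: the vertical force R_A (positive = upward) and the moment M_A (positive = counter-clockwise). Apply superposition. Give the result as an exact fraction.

Load 1 — uniform load w=-13 kN/m over full span:
  R_A = wL = (-13)·12 = -156 kN
  M_A = wL²/2 = (-13)·12²/2 = -936 kN·m
Load 2 — point force P=2 kN at a=24/5 m (b=L-a=36/5):
  R_A = P = 2 kN
  M_A = Pa = 2·(24/5) = 48/5 kN·m
Load 3 — triangular load w₀=15 kN/m (0→w₀ over full span):
  R_A = w₀L/2 = 15·12/2 = 90 kN
  M_A = w₀L²/3 = 15·12²/3 = 720 kN·m
Load 4 — point force P=8 kN at a=4 m (b=L-a=8):
  R_A = P = 8 kN
  M_A = Pa = 8·4 = 32 kN·m
Superposition: R_A = -56 kN, M_A = -872/5 kN·m

R_A = -56 kN, M_A = -872/5 kN·m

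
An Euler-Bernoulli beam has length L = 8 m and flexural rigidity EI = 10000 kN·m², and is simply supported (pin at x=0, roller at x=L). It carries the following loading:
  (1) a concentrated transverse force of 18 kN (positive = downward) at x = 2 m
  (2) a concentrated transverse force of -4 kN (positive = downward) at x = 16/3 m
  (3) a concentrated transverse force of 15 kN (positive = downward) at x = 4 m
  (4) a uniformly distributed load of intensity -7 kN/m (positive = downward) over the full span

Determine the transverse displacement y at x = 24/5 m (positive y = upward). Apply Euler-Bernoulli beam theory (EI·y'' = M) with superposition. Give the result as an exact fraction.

y(24/5) = 127801/10546875 m

Load 1 — point force P=18 kN at a=2 m (b=L-a=6):
  y_1 = -Pa(L-x)(2Lx-a²-x²)/(6LEI)  [x>a] = -18·2·(8-(24/5))·(2·8·(24/5)-2²-(24/5)²)/(6·8·10000) = -933/78125 m
Load 2 — point force P=-4 kN at a=16/3 m (b=L-a=8/3):
  y_2 = -Pbx(L²-b²-x²)/(6LEI)  [x≤a] = -(-4)·(8/3)·(24/5)·(8²-(8/3)²-(24/5)²)/(6·8·10000) = 7616/2109375 m
Load 3 — point force P=15 kN at a=4 m (b=L-a=4):
  y_3 = -Pa(L-x)(2Lx-a²-x²)/(6LEI)  [x>a] = -15·4·(8-(24/5))·(2·8·(24/5)-4²-(24/5)²)/(6·8·10000) = -236/15625 m
Load 4 — uniform load w=-7 kN/m over full span:
  y_4 = -wx(L³-2Lx²+x³)/(24EI) = -(-7)·(24/5)·(8³-2·8·(24/5)²+(24/5)³)/(24·10000) = 13888/390625 m
Superposition: y = Σ y_i = 127801/10546875 m ≈ 0.012117 m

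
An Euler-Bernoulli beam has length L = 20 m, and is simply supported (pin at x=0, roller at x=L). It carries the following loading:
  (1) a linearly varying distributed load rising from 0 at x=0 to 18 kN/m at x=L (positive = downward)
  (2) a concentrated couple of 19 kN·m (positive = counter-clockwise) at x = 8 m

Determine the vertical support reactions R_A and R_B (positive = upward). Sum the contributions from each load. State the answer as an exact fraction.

Load 1 — triangular load w₀=18 kN/m (0→w₀ over full span):
  R_A = w₀L/6 = 18·20/6 = 60 kN
  R_B = w₀L/3 = 18·20/3 = 120 kN
Load 2 — applied couple M₀=19 kN·m at a=8 m (b=L-a=12):
  R_A = M₀/L = 19/20 kN
  R_B = -M₀/L = -19/20 kN
Superposition: R_A = 1219/20 kN, R_B = 2381/20 kN

R_A = 1219/20 kN, R_B = 2381/20 kN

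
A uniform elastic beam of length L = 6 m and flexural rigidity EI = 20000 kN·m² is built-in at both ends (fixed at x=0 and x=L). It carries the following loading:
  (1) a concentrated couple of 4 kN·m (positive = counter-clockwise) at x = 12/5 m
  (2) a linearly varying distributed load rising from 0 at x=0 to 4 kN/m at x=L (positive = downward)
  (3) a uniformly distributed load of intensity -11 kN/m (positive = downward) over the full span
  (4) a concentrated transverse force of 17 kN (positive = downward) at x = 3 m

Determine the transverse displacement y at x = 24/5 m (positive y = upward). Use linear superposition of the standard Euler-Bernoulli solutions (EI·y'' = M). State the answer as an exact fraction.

Load 1 — applied couple M₀=4 kN·m at a=12/5 m (b=L-a=18/5):
  y_1 = (R_Ax³/6 - M_Ax²/2 - M₀(x-a)²/2)/EI  [x>a] with R_A=24/25, M_A=12/25 = ((24/25)·(24/5)³/6 - (12/25)·(24/5)²/2 - 4·((24/5)-(12/5))²/2)/20000 = 63/1953125 m
Load 2 — triangular load w₀=4 kN/m (0→w₀ over full span):
  y_2 = -w₀x²(L-x)²(x+2L)/(120LEI) = -4·(24/5)²·(6-(24/5))²·((24/5)+2·6)/(120·6·20000) = -1512/9765625 m
Load 3 — uniform load w=-11 kN/m over full span:
  y_3 = -wx²(L-x)²/(24EI) = -(-11)·(24/5)²·(6-(24/5))²/(24·20000) = 297/390625 m
Load 4 — point force P=17 kN at a=3 m (b=L-a=3):
  y_4 = -Pa²(L-x)²(3bL-(3b+a)(L-x))/(6L³EI)  [x>a] = -17·3²·(6-(24/5))²·(3·3·6-(3·3+3)·(6-(24/5)))/(6·6³·20000) = -1683/5000000 m
Superposition: y = Σ y_i = 188217/625000000 m ≈ 0.000301 m

y(24/5) = 188217/625000000 m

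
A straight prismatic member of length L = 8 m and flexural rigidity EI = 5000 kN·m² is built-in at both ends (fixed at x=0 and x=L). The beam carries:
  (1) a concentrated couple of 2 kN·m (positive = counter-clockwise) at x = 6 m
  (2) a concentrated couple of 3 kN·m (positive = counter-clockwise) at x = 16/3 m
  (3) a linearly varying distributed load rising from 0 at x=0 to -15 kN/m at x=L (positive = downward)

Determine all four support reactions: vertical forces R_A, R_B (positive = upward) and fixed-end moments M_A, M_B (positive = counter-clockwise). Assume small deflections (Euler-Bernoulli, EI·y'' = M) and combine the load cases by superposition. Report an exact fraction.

R_A = -551/32 kN, M_A = -243/8 kN·m, R_B = -1369/32 kN, M_B = 381/8 kN·m

Load 1 — applied couple M₀=2 kN·m at a=6 m (b=L-a=2):
  R_A = 6M₀ab/L³ = 6·2·6·2/8³ = 9/32 kN
  M_A = M₀b(2a-b)/L² = 2·2·(2·6-2)/8² = 5/8 kN·m
  R_B = -6M₀ab/L³ = -6·2·6·2/8³ = -9/32 kN
  M_B = M₀a(2b-a)/L² = 2·6·(2·2-6)/8² = -3/8 kN·m
Load 2 — applied couple M₀=3 kN·m at a=16/3 m (b=L-a=8/3):
  R_A = 6M₀ab/L³ = 6·3·(16/3)·(8/3)/8³ = 1/2 kN
  M_A = M₀b(2a-b)/L² = 3·(8/3)·(2·(16/3)-(8/3))/8² = 1 kN·m
  R_B = -6M₀ab/L³ = -6·3·(16/3)·(8/3)/8³ = -1/2 kN
  M_B = M₀a(2b-a)/L² = 3·(16/3)·(2·(8/3)-(16/3))/8² = 0 kN·m
Load 3 — triangular load w₀=-15 kN/m (0→w₀ over full span):
  R_A = 3w₀L/20 = 3·(-15)·8/20 = -18 kN
  M_A = w₀L²/30 = (-15)·8²/30 = -32 kN·m
  R_B = 7w₀L/20 = 7·(-15)·8/20 = -42 kN
  M_B = -w₀L²/20 = -(-15)·8²/20 = 48 kN·m
Superposition: R_A = -551/32 kN, M_A = -243/8 kN·m, R_B = -1369/32 kN, M_B = 381/8 kN·m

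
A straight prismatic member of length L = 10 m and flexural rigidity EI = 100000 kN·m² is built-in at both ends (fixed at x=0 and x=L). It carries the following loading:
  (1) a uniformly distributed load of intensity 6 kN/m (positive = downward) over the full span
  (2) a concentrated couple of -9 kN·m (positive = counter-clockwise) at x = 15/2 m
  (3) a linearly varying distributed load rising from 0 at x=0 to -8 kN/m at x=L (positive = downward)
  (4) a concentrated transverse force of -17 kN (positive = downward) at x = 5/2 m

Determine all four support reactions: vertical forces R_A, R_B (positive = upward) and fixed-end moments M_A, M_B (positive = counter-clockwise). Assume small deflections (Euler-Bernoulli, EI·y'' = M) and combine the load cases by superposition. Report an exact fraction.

Load 1 — uniform load w=6 kN/m over full span:
  R_A = wL/2 = 6·10/2 = 30 kN
  M_A = wL²/12 = 6·10²/12 = 50 kN·m
  R_B = wL/2 = 6·10/2 = 30 kN
  M_B = -wL²/12 = -6·10²/12 = -50 kN·m
Load 2 — applied couple M₀=-9 kN·m at a=15/2 m (b=L-a=5/2):
  R_A = 6M₀ab/L³ = 6·(-9)·(15/2)·(5/2)/10³ = -81/80 kN
  M_A = M₀b(2a-b)/L² = (-9)·(5/2)·(2·(15/2)-(5/2))/10² = -45/16 kN·m
  R_B = -6M₀ab/L³ = -6·(-9)·(15/2)·(5/2)/10³ = 81/80 kN
  M_B = M₀a(2b-a)/L² = (-9)·(15/2)·(2·(5/2)-(15/2))/10² = 27/16 kN·m
Load 3 — triangular load w₀=-8 kN/m (0→w₀ over full span):
  R_A = 3w₀L/20 = 3·(-8)·10/20 = -12 kN
  M_A = w₀L²/30 = (-8)·10²/30 = -80/3 kN·m
  R_B = 7w₀L/20 = 7·(-8)·10/20 = -28 kN
  M_B = -w₀L²/20 = -(-8)·10²/20 = 40 kN·m
Load 4 — point force P=-17 kN at a=5/2 m (b=L-a=15/2):
  R_A = Pb²(3a+b)/L³ = (-17)·(15/2)²·(3·(5/2)+(15/2))/10³ = -459/32 kN
  M_A = Pab²/L² = (-17)·(5/2)·(15/2)²/10² = -765/32 kN·m
  R_B = Pa²(a+3b)/L³ = (-17)·(5/2)²·((5/2)+3·(15/2))/10³ = -85/32 kN
  M_B = -Pa²b/L² = -(-17)·(5/2)²·(15/2)/10² = 255/32 kN·m
Superposition: R_A = 423/160 kN, M_A = -325/96 kN·m, R_B = 57/160 kN, M_B = -11/32 kN·m

R_A = 423/160 kN, M_A = -325/96 kN·m, R_B = 57/160 kN, M_B = -11/32 kN·m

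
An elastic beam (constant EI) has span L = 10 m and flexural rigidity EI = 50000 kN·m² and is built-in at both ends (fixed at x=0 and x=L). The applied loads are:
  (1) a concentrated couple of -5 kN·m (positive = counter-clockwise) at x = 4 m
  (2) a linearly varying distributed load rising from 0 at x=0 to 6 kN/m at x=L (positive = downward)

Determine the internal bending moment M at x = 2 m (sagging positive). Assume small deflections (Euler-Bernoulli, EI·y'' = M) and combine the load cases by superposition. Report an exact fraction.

Load 1 — applied couple M₀=-5 kN·m at a=4 m (b=L-a=6):
  M_1 = R_Ax - M_A  [x≤a] with R_A=-18/25, M_A=-3/5 = (-18/25)·2 - (-3/5) = -21/25 kN·m
Load 2 — triangular load w₀=6 kN/m (0→w₀ over full span):
  M_2 = 3w₀Lx/20 - w₀L²/30 - w₀x³/(6L) = 3·6·10·2/20 - 6·10²/30 - 6·2³/(6·10) = -14/5 kN·m
Superposition: M = Σ M_i = -91/25 kN·m ≈ -3.640000 kN·m

M(2) = -91/25 kN·m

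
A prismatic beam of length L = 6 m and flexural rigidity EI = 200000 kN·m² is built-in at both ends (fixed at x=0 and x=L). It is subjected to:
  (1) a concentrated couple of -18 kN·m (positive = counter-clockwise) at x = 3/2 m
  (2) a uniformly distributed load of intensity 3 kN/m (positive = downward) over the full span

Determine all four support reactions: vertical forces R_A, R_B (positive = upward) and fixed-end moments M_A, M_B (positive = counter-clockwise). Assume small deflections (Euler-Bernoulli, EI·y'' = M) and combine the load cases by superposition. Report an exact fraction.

Load 1 — applied couple M₀=-18 kN·m at a=3/2 m (b=L-a=9/2):
  R_A = 6M₀ab/L³ = 6·(-18)·(3/2)·(9/2)/6³ = -27/8 kN
  M_A = M₀b(2a-b)/L² = (-18)·(9/2)·(2·(3/2)-(9/2))/6² = 27/8 kN·m
  R_B = -6M₀ab/L³ = -6·(-18)·(3/2)·(9/2)/6³ = 27/8 kN
  M_B = M₀a(2b-a)/L² = (-18)·(3/2)·(2·(9/2)-(3/2))/6² = -45/8 kN·m
Load 2 — uniform load w=3 kN/m over full span:
  R_A = wL/2 = 3·6/2 = 9 kN
  M_A = wL²/12 = 3·6²/12 = 9 kN·m
  R_B = wL/2 = 3·6/2 = 9 kN
  M_B = -wL²/12 = -3·6²/12 = -9 kN·m
Superposition: R_A = 45/8 kN, M_A = 99/8 kN·m, R_B = 99/8 kN, M_B = -117/8 kN·m

R_A = 45/8 kN, M_A = 99/8 kN·m, R_B = 99/8 kN, M_B = -117/8 kN·m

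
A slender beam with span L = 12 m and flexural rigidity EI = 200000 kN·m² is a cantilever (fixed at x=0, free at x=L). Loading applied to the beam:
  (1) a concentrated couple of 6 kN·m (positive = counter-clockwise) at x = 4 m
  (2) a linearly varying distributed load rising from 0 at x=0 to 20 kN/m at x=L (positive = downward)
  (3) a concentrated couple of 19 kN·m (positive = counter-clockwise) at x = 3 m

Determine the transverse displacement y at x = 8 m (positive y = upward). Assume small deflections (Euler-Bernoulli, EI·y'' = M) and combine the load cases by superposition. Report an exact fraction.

Load 1 — applied couple M₀=6 kN·m at a=4 m (b=L-a=8):
  y_1 = M₀a(2x-a)/(2EI)  [x>a] = 6·4·(2·8-4)/(2·200000) = 9/12500 m
Load 2 — triangular load w₀=20 kN/m (0→w₀ over full span):
  y_2 = (w₀Lx³/12-w₀L²x²/6-w₀x⁵/(120L))/EI = (20·12·8³/12-20·12²·8²/6-20·8⁵/(120·12))/200000 = -2944/28125 m
Load 3 — applied couple M₀=19 kN·m at a=3 m (b=L-a=9):
  y_3 = M₀a(2x-a)/(2EI)  [x>a] = 19·3·(2·8-3)/(2·200000) = 741/400000 m
Superposition: y = Σ y_i = -367571/3600000 m ≈ -0.102103 m

y(8) = -367571/3600000 m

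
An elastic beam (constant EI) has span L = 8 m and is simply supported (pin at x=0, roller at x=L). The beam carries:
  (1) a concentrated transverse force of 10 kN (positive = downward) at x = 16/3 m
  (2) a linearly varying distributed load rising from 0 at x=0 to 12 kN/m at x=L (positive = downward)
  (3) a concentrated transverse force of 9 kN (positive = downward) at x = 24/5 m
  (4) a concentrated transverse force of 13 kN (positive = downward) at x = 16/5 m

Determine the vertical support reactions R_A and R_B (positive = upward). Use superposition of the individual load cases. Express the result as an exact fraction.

R_A = 461/15 kN, R_B = 739/15 kN

Load 1 — point force P=10 kN at a=16/3 m (b=L-a=8/3):
  R_A = Pb/L = 10·(8/3)/8 = 10/3 kN
  R_B = Pa/L = 10·(16/3)/8 = 20/3 kN
Load 2 — triangular load w₀=12 kN/m (0→w₀ over full span):
  R_A = w₀L/6 = 12·8/6 = 16 kN
  R_B = w₀L/3 = 12·8/3 = 32 kN
Load 3 — point force P=9 kN at a=24/5 m (b=L-a=16/5):
  R_A = Pb/L = 9·(16/5)/8 = 18/5 kN
  R_B = Pa/L = 9·(24/5)/8 = 27/5 kN
Load 4 — point force P=13 kN at a=16/5 m (b=L-a=24/5):
  R_A = Pb/L = 13·(24/5)/8 = 39/5 kN
  R_B = Pa/L = 13·(16/5)/8 = 26/5 kN
Superposition: R_A = 461/15 kN, R_B = 739/15 kN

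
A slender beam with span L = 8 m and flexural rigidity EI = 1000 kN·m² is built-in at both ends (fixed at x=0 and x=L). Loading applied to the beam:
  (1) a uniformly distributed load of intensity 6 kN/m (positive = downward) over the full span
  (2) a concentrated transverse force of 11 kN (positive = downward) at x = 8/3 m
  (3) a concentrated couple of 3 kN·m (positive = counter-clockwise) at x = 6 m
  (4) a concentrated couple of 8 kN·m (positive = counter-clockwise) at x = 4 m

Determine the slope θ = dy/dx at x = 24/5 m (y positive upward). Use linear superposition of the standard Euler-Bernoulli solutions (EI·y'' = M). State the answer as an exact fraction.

Load 1 — uniform load w=6 kN/m over full span:
  θ_1 = -wx(L-x)(L-2x)/(12EI) = -6·(24/5)·(8-(24/5))·(8-2·(24/5))/(12·1000) = 192/15625 rad
Load 2 — point force P=11 kN at a=8/3 m (b=L-a=16/3):
  θ_2 = Pa²(L-x)(2bL-(3b+a)(L-x))/(2L³EI)  [x>a] = 11·(8/3)²·(8-(24/5))·(2·(16/3)·8-(3·(16/3)+(8/3))·(8-(24/5)))/(2·8³·1000) = 176/28125 rad
Load 3 — applied couple M₀=3 kN·m at a=6 m (b=L-a=2):
  θ_3 = (R_Ax²/2 - M_Ax)/EI  [x≤a] with R_A=27/64, M_A=15/16 = ((27/64)·(24/5)²/2 - (15/16)·(24/5))/1000 = 9/25000 rad
Load 4 — applied couple M₀=8 kN·m at a=4 m (b=L-a=4):
  θ_4 = (R_Ax²/2 - M_Ax - M₀(x-a))/EI  [x>a] with R_A=3/2, M_A=2 = ((3/2)·(24/5)²/2 - 2·(24/5) - 8·((24/5)-4))/1000 = 4/3125 rad
Superposition: θ = Σ θ_i = 22709/1125000 rad ≈ 0.020186 rad

θ(24/5) = 22709/1125000 rad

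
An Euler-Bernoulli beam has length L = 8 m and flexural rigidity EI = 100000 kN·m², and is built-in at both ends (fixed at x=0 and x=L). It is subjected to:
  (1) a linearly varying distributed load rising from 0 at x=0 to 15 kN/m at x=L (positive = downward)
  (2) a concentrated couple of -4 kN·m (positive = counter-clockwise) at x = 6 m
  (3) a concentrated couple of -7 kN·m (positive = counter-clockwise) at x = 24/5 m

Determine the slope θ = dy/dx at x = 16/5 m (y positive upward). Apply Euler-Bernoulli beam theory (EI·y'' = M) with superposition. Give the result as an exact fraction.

Load 1 — triangular load w₀=15 kN/m (0→w₀ over full span):
  θ_1 = -w₀(2x(L-x)(L-2x)(x+2L)+x²(L-x)²)/(120LEI) = -15·(2·(16/5)·(8-(16/5))·(8-2·(16/5))·((16/5)+2·8)+(16/5)²·(8-(16/5))²)/(120·8·100000) = -72/390625 rad
Load 2 — applied couple M₀=-4 kN·m at a=6 m (b=L-a=2):
  θ_2 = (R_Ax²/2 - M_Ax)/EI  [x≤a] with R_A=-9/16, M_A=-5/4 = ((-9/16)·(16/5)²/2 - (-5/4)·(16/5))/100000 = 7/625000 rad
Load 3 — applied couple M₀=-7 kN·m at a=24/5 m (b=L-a=16/5):
  θ_3 = (R_Ax²/2 - M_Ax)/EI  [x≤a] with R_A=-63/50, M_A=-56/25 = ((-63/50)·(16/5)²/2 - (-56/25)·(16/5))/100000 = 14/1953125 rad
Superposition: θ = Σ θ_i = -2593/15625000 rad ≈ -0.000166 rad

θ(16/5) = -2593/15625000 rad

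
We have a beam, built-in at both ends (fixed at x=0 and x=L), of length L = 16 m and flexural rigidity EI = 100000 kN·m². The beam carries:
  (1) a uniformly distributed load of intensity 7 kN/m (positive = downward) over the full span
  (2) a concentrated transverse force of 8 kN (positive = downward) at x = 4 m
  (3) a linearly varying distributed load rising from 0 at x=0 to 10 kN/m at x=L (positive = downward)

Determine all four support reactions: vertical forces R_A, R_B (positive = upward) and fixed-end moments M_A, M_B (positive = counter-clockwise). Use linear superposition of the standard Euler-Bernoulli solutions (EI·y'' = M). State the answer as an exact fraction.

R_A = 347/4 kN, M_A = 758/3 kN·m, R_B = 453/4 kN, M_B = -850/3 kN·m

Load 1 — uniform load w=7 kN/m over full span:
  R_A = wL/2 = 7·16/2 = 56 kN
  M_A = wL²/12 = 7·16²/12 = 448/3 kN·m
  R_B = wL/2 = 7·16/2 = 56 kN
  M_B = -wL²/12 = -7·16²/12 = -448/3 kN·m
Load 2 — point force P=8 kN at a=4 m (b=L-a=12):
  R_A = Pb²(3a+b)/L³ = 8·12²·(3·4+12)/16³ = 27/4 kN
  M_A = Pab²/L² = 8·4·12²/16² = 18 kN·m
  R_B = Pa²(a+3b)/L³ = 8·4²·(4+3·12)/16³ = 5/4 kN
  M_B = -Pa²b/L² = -8·4²·12/16² = -6 kN·m
Load 3 — triangular load w₀=10 kN/m (0→w₀ over full span):
  R_A = 3w₀L/20 = 3·10·16/20 = 24 kN
  M_A = w₀L²/30 = 10·16²/30 = 256/3 kN·m
  R_B = 7w₀L/20 = 7·10·16/20 = 56 kN
  M_B = -w₀L²/20 = -10·16²/20 = -128 kN·m
Superposition: R_A = 347/4 kN, M_A = 758/3 kN·m, R_B = 453/4 kN, M_B = -850/3 kN·m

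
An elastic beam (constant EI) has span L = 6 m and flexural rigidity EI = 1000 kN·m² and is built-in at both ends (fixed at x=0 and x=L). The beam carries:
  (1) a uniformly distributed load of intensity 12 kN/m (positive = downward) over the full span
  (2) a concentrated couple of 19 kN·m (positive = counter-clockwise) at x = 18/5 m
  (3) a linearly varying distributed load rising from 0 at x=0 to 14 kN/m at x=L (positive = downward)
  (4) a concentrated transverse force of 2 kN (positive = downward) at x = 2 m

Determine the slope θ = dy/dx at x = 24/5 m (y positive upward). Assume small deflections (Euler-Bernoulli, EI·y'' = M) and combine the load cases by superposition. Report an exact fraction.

θ(24/5) = 32699/937500 rad

Load 1 — uniform load w=12 kN/m over full span:
  θ_1 = -wx(L-x)(L-2x)/(12EI) = -12·(24/5)·(6-(24/5))·(6-2·(24/5))/(12·1000) = 324/15625 rad
Load 2 — applied couple M₀=19 kN·m at a=18/5 m (b=L-a=12/5):
  θ_2 = (R_Ax²/2 - M_Ax - M₀(x-a))/EI  [x>a] with R_A=114/25, M_A=152/25 = ((114/25)·(24/5)²/2 - (152/25)·(24/5) - 19·((24/5)-(18/5)))/1000 = 171/312500 rad
Load 3 — triangular load w₀=14 kN/m (0→w₀ over full span):
  θ_3 = -w₀(2x(L-x)(L-2x)(x+2L)+x²(L-x)²)/(120LEI) = -14·(2·(24/5)·(6-(24/5))·(6-2·(24/5))·((24/5)+2·6)+(24/5)²·(6-(24/5))²)/(120·6·1000) = 1008/78125 rad
Load 4 — point force P=2 kN at a=2 m (b=L-a=4):
  θ_4 = Pa²(L-x)(2bL-(3b+a)(L-x))/(2L³EI)  [x>a] = 2·2²·(6-(24/5))·(2·4·6-(3·4+2)·(6-(24/5)))/(2·6³·1000) = 13/18750 rad
Superposition: θ = Σ θ_i = 32699/937500 rad ≈ 0.034879 rad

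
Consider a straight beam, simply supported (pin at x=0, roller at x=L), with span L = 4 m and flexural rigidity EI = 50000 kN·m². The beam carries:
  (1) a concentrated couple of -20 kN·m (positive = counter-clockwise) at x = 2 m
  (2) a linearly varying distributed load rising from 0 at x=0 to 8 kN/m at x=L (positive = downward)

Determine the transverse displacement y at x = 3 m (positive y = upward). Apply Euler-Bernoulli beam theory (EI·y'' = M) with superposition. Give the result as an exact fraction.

Load 1 — applied couple M₀=-20 kN·m at a=2 m (b=L-a=2):
  y_1 = (M₀x³/(6L)-M₀(x-a)²/2+C₁x)/EI  [x>a] with C₁=M₀(3b²-L²)/(6L)=10/3 = ((-20)·3³/(6·4)-(-20)·(3-2)²/2+(10/3)·3)/50000 = -1/20000 m
Load 2 — triangular load w₀=8 kN/m (0→w₀ over full span):
  y_2 = -w₀x(7L⁴-10L²x²+3x⁴)/(360LEI) = -8·3·(7·4⁴-10·4²·3²+3·3⁴)/(360·4·50000) = -119/600000 m
Superposition: y = Σ y_i = -149/600000 m ≈ -0.000248 m

y(3) = -149/600000 m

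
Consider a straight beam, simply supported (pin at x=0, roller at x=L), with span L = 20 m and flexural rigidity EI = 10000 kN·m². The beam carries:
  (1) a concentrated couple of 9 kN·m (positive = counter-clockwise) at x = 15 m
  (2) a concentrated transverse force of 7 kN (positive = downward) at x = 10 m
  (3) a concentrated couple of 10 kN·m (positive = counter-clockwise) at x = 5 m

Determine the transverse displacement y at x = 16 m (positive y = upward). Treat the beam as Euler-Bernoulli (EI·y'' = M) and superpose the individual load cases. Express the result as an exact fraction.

y(16) = -19409/300000 m

Load 1 — applied couple M₀=9 kN·m at a=15 m (b=L-a=5):
  y_1 = (M₀x³/(6L)-M₀(x-a)²/2+C₁x)/EI  [x>a] with C₁=M₀(3b²-L²)/(6L)=-195/8 = (9·16³/(6·20)-9·(16-15)²/2+(-195/8)·16)/10000 = -873/100000 m
Load 2 — point force P=7 kN at a=10 m (b=L-a=10):
  y_2 = -Pa(L-x)(2Lx-a²-x²)/(6LEI)  [x>a] = -7·10·(20-16)·(2·20·16-10²-16²)/(6·20·10000) = -497/7500 m
Load 3 — applied couple M₀=10 kN·m at a=5 m (b=L-a=15):
  y_3 = (M₀x³/(6L)-M₀(x-a)²/2+C₁x)/EI  [x>a] with C₁=M₀(3b²-L²)/(6L)=275/12 = (10·16³/(6·20)-10·(16-5)²/2+(275/12)·16)/10000 = 103/10000 m
Superposition: y = Σ y_i = -19409/300000 m ≈ -0.064697 m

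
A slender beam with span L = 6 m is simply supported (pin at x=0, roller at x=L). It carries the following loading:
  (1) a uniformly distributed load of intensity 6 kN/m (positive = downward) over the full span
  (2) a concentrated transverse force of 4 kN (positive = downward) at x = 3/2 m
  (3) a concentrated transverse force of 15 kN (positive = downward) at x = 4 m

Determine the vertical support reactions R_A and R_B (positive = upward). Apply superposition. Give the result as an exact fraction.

Load 1 — uniform load w=6 kN/m over full span:
  R_A = wL/2 = 6·6/2 = 18 kN
  R_B = wL/2 = 6·6/2 = 18 kN
Load 2 — point force P=4 kN at a=3/2 m (b=L-a=9/2):
  R_A = Pb/L = 4·(9/2)/6 = 3 kN
  R_B = Pa/L = 4·(3/2)/6 = 1 kN
Load 3 — point force P=15 kN at a=4 m (b=L-a=2):
  R_A = Pb/L = 15·2/6 = 5 kN
  R_B = Pa/L = 15·4/6 = 10 kN
Superposition: R_A = 26 kN, R_B = 29 kN

R_A = 26 kN, R_B = 29 kN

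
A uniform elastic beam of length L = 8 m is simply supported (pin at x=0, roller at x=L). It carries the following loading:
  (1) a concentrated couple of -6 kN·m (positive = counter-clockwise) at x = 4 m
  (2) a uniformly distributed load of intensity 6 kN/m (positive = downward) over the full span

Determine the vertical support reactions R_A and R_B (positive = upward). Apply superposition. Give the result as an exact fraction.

R_A = 93/4 kN, R_B = 99/4 kN

Load 1 — applied couple M₀=-6 kN·m at a=4 m (b=L-a=4):
  R_A = M₀/L = (-6)/8 = -3/4 kN
  R_B = -M₀/L = -(-6)/8 = 3/4 kN
Load 2 — uniform load w=6 kN/m over full span:
  R_A = wL/2 = 6·8/2 = 24 kN
  R_B = wL/2 = 6·8/2 = 24 kN
Superposition: R_A = 93/4 kN, R_B = 99/4 kN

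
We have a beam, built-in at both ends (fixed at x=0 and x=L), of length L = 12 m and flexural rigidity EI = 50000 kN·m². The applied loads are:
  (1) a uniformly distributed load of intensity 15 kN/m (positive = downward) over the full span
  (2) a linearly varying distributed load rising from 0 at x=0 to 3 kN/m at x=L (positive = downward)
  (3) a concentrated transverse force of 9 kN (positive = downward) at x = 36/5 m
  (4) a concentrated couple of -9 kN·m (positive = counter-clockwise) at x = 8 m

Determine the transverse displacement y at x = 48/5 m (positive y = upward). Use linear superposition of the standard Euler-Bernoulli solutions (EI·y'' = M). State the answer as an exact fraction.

y(48/5) = -388656/48828125 m

Load 1 — uniform load w=15 kN/m over full span:
  y_1 = -wx²(L-x)²/(24EI) = -15·(48/5)²·(12-(48/5))²/(24·50000) = -2592/390625 m
Load 2 — triangular load w₀=3 kN/m (0→w₀ over full span):
  y_2 = -w₀x²(L-x)²(x+2L)/(120LEI) = -3·(48/5)²·(12-(48/5))²·((48/5)+2·12)/(120·12·50000) = -36288/48828125 m
Load 3 — point force P=9 kN at a=36/5 m (b=L-a=24/5):
  y_3 = -Pa²(L-x)²(3bL-(3b+a)(L-x))/(6L³EI)  [x>a] = -9·(36/5)²·(12-(48/5))²·(3·(24/5)·12-(3·(24/5)+(36/5))·(12-(48/5)))/(6·12³·50000) = -30618/48828125 m
Load 4 — applied couple M₀=-9 kN·m at a=8 m (b=L-a=4):
  y_4 = (R_Ax³/6 - M_Ax²/2 - M₀(x-a)²/2)/EI  [x>a] with R_A=-1, M_A=-3 = ((-1)·(48/5)³/6 - (-3)·(48/5)²/2 - (-9)·((48/5)-8)²/2)/50000 = 18/390625 m
Superposition: y = Σ y_i = -388656/48828125 m ≈ -0.007960 m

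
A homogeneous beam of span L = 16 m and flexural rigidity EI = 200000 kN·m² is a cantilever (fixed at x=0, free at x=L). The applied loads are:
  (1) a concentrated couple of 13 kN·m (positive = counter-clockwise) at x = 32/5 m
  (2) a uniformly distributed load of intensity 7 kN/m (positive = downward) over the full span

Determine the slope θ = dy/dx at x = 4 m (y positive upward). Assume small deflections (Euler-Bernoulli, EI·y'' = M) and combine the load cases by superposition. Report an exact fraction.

θ(4) = -2033/150000 rad

Load 1 — applied couple M₀=13 kN·m at a=32/5 m (b=L-a=48/5):
  θ_1 = M₀x/EI  [x≤a] = 13·4/200000 = 13/50000 rad
Load 2 — uniform load w=7 kN/m over full span:
  θ_2 = -wx(x²-3Lx+3L²)/(6EI) = -7·4·(4²-3·16·4+3·16²)/(6·200000) = -259/18750 rad
Superposition: θ = Σ θ_i = -2033/150000 rad ≈ -0.013553 rad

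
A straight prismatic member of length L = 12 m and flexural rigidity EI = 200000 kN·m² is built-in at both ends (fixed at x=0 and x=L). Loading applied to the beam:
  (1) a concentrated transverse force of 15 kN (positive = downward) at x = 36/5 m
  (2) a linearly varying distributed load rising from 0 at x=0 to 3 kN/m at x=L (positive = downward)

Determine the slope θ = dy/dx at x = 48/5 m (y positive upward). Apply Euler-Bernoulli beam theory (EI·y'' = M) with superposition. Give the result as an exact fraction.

θ(48/5) = 4401/15625000 rad

Load 1 — point force P=15 kN at a=36/5 m (b=L-a=24/5):
  θ_1 = Pa²(L-x)(2bL-(3b+a)(L-x))/(2L³EI)  [x>a] = 15·(36/5)²·(12-(48/5))·(2·(24/5)·12-(3·(24/5)+(36/5))·(12-(48/5)))/(2·12³·200000) = 2673/15625000 rad
Load 2 — triangular load w₀=3 kN/m (0→w₀ over full span):
  θ_2 = -w₀(2x(L-x)(L-2x)(x+2L)+x²(L-x)²)/(120LEI) = -3·(2·(48/5)·(12-(48/5))·(12-2·(48/5))·((48/5)+2·12)+(48/5)²·(12-(48/5))²)/(120·12·200000) = 216/1953125 rad
Superposition: θ = Σ θ_i = 4401/15625000 rad ≈ 0.000282 rad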